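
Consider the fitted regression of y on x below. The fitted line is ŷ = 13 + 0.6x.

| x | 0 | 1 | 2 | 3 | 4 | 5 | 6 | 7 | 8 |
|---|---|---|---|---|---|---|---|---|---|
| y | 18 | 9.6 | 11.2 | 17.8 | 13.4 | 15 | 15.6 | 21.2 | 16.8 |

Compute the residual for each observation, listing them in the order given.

x=0: ŷ = 13 + 0.6·0 = 13; r = 18 − 13 = 5
x=1: ŷ = 13 + 0.6·1 = 13.6; r = 9.6 − 13.6 = -4
x=2: ŷ = 13 + 0.6·2 = 14.2; r = 11.2 − 14.2 = -3
x=3: ŷ = 13 + 0.6·3 = 14.8; r = 17.8 − 14.8 = 3
x=4: ŷ = 13 + 0.6·4 = 15.4; r = 13.4 − 15.4 = -2
x=5: ŷ = 13 + 0.6·5 = 16; r = 15 − 16 = -1
x=6: ŷ = 13 + 0.6·6 = 16.6; r = 15.6 − 16.6 = -1
x=7: ŷ = 13 + 0.6·7 = 17.2; r = 21.2 − 17.2 = 4
x=8: ŷ = 13 + 0.6·8 = 17.8; r = 16.8 − 17.8 = -1

5, -4, -3, 3, -2, -1, -1, 4, -1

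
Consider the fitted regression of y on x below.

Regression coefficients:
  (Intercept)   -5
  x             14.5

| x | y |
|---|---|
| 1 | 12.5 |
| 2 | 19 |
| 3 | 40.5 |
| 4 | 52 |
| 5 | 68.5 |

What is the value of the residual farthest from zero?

e = -5

x=1: ŷ = -5 + 14.5·1 = 9.5; e = 12.5 − 9.5 = 3
x=2: ŷ = -5 + 14.5·2 = 24; e = 19 − 24 = -5
x=3: ŷ = -5 + 14.5·3 = 38.5; e = 40.5 − 38.5 = 2
x=4: ŷ = -5 + 14.5·4 = 53; e = 52 − 53 = -1
x=5: ŷ = -5 + 14.5·5 = 67.5; e = 68.5 − 67.5 = 1
Largest |e| is 5 at x = 2, residual -5.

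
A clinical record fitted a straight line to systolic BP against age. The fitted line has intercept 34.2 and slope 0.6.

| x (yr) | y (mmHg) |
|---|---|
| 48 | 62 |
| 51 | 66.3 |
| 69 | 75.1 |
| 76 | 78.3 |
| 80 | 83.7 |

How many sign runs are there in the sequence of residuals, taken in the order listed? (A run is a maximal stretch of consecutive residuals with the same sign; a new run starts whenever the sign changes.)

4 runs

x=48: ŷ = 34.2 + 0.6·48 = 63; r = 62 − 63 = -1
x=51: ŷ = 34.2 + 0.6·51 = 64.8; r = 66.3 − 64.8 = 1.5
x=69: ŷ = 34.2 + 0.6·69 = 75.6; r = 75.1 − 75.6 = -0.5
x=76: ŷ = 34.2 + 0.6·76 = 79.8; r = 78.3 − 79.8 = -1.5
x=80: ŷ = 34.2 + 0.6·80 = 82.2; r = 83.7 − 82.2 = 1.5
Signs: − + − − +
Runs: −×1, +×1, −×2, +×1 → 4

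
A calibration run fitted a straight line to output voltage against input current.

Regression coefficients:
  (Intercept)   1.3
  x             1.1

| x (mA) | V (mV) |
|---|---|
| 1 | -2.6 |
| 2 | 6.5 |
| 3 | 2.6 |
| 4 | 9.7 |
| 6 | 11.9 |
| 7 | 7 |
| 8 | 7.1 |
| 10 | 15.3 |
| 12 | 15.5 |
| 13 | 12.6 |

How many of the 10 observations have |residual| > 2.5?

x=1: ŷ = 1.3 + 1.1·1 = 2.4; r = -2.6 − 2.4 = -5
x=2: ŷ = 1.3 + 1.1·2 = 3.5; r = 6.5 − 3.5 = 3
x=3: ŷ = 1.3 + 1.1·3 = 4.6; r = 2.6 − 4.6 = -2
x=4: ŷ = 1.3 + 1.1·4 = 5.7; r = 9.7 − 5.7 = 4
x=6: ŷ = 1.3 + 1.1·6 = 7.9; r = 11.9 − 7.9 = 4
x=7: ŷ = 1.3 + 1.1·7 = 9; r = 7 − 9 = -2
x=8: ŷ = 1.3 + 1.1·8 = 10.1; r = 7.1 − 10.1 = -3
x=10: ŷ = 1.3 + 1.1·10 = 12.3; r = 15.3 − 12.3 = 3
x=12: ŷ = 1.3 + 1.1·12 = 14.5; r = 15.5 − 14.5 = 1
x=13: ŷ = 1.3 + 1.1·13 = 15.6; r = 12.6 − 15.6 = -3
|r| > 2.5: x=1 (|r|=5), x=2 (|r|=3), x=4 (|r|=4), x=6 (|r|=4), x=8 (|r|=3), x=10 (|r|=3), x=13 (|r|=3) → 7

7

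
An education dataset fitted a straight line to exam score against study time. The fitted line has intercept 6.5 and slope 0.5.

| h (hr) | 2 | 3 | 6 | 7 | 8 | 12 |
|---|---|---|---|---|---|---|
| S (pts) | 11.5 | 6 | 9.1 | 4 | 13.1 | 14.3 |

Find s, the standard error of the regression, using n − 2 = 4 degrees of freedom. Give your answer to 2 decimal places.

h=2: ŷ = 6.5 + 0.5·2 = 7.5; r = 11.5 − 7.5 = 4
h=3: ŷ = 6.5 + 0.5·3 = 8; r = 6 − 8 = -2
h=6: ŷ = 6.5 + 0.5·6 = 9.5; r = 9.1 − 9.5 = -0.4
h=7: ŷ = 6.5 + 0.5·7 = 10; r = 4 − 10 = -6
h=8: ŷ = 6.5 + 0.5·8 = 10.5; r = 13.1 − 10.5 = 2.6
h=12: ŷ = 6.5 + 0.5·12 = 12.5; r = 14.3 − 12.5 = 1.8
SSE = 16 + 4 + 0.16 + 36 + 6.76 + 3.24 = 66.16
s = √(66.16/4) = √16.54 ≈ 4.07

s = 4.07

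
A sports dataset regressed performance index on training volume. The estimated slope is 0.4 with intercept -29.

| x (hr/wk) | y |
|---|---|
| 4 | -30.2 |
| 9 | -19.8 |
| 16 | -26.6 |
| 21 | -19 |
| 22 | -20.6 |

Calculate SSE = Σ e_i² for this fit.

x=4: ŷ = -29 + 0.4·4 = -27.4; e = -30.2 − (-27.4) = -2.8
x=9: ŷ = -29 + 0.4·9 = -25.4; e = -19.8 − (-25.4) = 5.6
x=16: ŷ = -29 + 0.4·16 = -22.6; e = -26.6 − (-22.6) = -4
x=21: ŷ = -29 + 0.4·21 = -20.6; e = -19 − (-20.6) = 1.6
x=22: ŷ = -29 + 0.4·22 = -20.2; e = -20.6 − (-20.2) = -0.4
SSE = 7.84 + 31.36 + 16 + 2.56 + 0.16 = 57.92

SSE = 57.92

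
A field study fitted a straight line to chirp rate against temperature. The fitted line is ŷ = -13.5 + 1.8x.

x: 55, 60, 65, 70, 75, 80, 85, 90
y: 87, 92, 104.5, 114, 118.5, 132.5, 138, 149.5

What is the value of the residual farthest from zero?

x=55: ŷ = -13.5 + 1.8·55 = 85.5; r = 87 − 85.5 = 1.5
x=60: ŷ = -13.5 + 1.8·60 = 94.5; r = 92 − 94.5 = -2.5
x=65: ŷ = -13.5 + 1.8·65 = 103.5; r = 104.5 − 103.5 = 1
x=70: ŷ = -13.5 + 1.8·70 = 112.5; r = 114 − 112.5 = 1.5
x=75: ŷ = -13.5 + 1.8·75 = 121.5; r = 118.5 − 121.5 = -3
x=80: ŷ = -13.5 + 1.8·80 = 130.5; r = 132.5 − 130.5 = 2
x=85: ŷ = -13.5 + 1.8·85 = 139.5; r = 138 − 139.5 = -1.5
x=90: ŷ = -13.5 + 1.8·90 = 148.5; r = 149.5 − 148.5 = 1
Largest |r| is 3 at x = 75, residual -3.

r = -3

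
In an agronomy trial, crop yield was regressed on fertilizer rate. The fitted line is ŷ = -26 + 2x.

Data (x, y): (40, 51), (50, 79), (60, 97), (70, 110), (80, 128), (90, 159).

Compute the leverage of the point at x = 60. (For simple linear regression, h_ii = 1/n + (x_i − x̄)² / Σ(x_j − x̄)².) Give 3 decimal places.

x̄ = (40 + 50 + 60 + 70 + 80 + 90)/6 = 65
Σ(x − x̄)² = 625 + 225 + 25 + 25 + 225 + 625 = 1750
h = 1/6 + (-5)²/1750 = 0.166667 + 0.0142857 = 0.181

h = 0.181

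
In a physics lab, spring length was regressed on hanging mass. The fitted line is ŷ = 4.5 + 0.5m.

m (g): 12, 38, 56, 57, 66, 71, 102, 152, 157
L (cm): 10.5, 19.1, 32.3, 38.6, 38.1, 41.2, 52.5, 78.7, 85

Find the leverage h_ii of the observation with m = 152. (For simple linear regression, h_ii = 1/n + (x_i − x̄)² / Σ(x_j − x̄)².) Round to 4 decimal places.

m̄ = (12 + 38 + 56 + 57 + 66 + 71 + 102 + 152 + 157)/9 = 79
Σ(m − m̄)² = 4489 + 1681 + 529 + 484 + 169 + 64 + 529 + 5329 + 6084 = 19358
h = 1/9 + (73)²/19358 = 0.111111 + 0.275287 = 0.3864

h = 0.3864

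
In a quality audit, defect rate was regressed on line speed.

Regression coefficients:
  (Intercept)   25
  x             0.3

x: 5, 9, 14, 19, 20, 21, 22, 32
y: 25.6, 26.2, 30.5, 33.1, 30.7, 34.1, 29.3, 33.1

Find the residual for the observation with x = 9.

e = -1.5

ŷ = 25 + 0.3·9 = 27.7
e = 26.2 − 27.7 = -1.5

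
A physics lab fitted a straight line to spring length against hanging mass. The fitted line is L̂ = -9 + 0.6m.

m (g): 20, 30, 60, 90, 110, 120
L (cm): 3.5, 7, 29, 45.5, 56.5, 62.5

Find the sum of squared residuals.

m=20: L̂ = -9 + 0.6·20 = 3; e = 3.5 − 3 = 0.5
m=30: L̂ = -9 + 0.6·30 = 9; e = 7 − 9 = -2
m=60: L̂ = -9 + 0.6·60 = 27; e = 29 − 27 = 2
m=90: L̂ = -9 + 0.6·90 = 45; e = 45.5 − 45 = 0.5
m=110: L̂ = -9 + 0.6·110 = 57; e = 56.5 − 57 = -0.5
m=120: L̂ = -9 + 0.6·120 = 63; e = 62.5 − 63 = -0.5
SSE = 0.25 + 4 + 4 + 0.25 + 0.25 + 0.25 = 9

SSE = 9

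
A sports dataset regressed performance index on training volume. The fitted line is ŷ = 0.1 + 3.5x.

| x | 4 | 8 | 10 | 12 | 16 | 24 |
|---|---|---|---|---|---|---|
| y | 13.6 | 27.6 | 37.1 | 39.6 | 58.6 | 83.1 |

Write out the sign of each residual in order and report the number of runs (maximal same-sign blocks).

x=4: ŷ = 0.1 + 3.5·4 = 14.1; r = 13.6 − 14.1 = -0.5
x=8: ŷ = 0.1 + 3.5·8 = 28.1; r = 27.6 − 28.1 = -0.5
x=10: ŷ = 0.1 + 3.5·10 = 35.1; r = 37.1 − 35.1 = 2
x=12: ŷ = 0.1 + 3.5·12 = 42.1; r = 39.6 − 42.1 = -2.5
x=16: ŷ = 0.1 + 3.5·16 = 56.1; r = 58.6 − 56.1 = 2.5
x=24: ŷ = 0.1 + 3.5·24 = 84.1; r = 83.1 − 84.1 = -1
Signs: − − + − + −
Runs: −×2, +×1, −×1, +×1, −×1 → 5

5 runs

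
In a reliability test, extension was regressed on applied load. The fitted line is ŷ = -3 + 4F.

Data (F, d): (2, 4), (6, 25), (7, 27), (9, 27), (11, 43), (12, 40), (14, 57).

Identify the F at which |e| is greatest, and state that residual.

F = 9, e = -6

F=2: ŷ = -3 + 4·2 = 5; e = 4 − 5 = -1
F=6: ŷ = -3 + 4·6 = 21; e = 25 − 21 = 4
F=7: ŷ = -3 + 4·7 = 25; e = 27 − 25 = 2
F=9: ŷ = -3 + 4·9 = 33; e = 27 − 33 = -6
F=11: ŷ = -3 + 4·11 = 41; e = 43 − 41 = 2
F=12: ŷ = -3 + 4·12 = 45; e = 40 − 45 = -5
F=14: ŷ = -3 + 4·14 = 53; e = 57 − 53 = 4
Largest |e| is 6 at F = 9, residual -6.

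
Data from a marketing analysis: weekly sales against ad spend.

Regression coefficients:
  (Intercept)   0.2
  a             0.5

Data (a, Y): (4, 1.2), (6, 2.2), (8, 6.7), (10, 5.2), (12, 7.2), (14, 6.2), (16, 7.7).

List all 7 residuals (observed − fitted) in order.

a=4: ŷ = 0.2 + 0.5·4 = 2.2; e = 1.2 − 2.2 = -1
a=6: ŷ = 0.2 + 0.5·6 = 3.2; e = 2.2 − 3.2 = -1
a=8: ŷ = 0.2 + 0.5·8 = 4.2; e = 6.7 − 4.2 = 2.5
a=10: ŷ = 0.2 + 0.5·10 = 5.2; e = 5.2 − 5.2 = 0
a=12: ŷ = 0.2 + 0.5·12 = 6.2; e = 7.2 − 6.2 = 1
a=14: ŷ = 0.2 + 0.5·14 = 7.2; e = 6.2 − 7.2 = -1
a=16: ŷ = 0.2 + 0.5·16 = 8.2; e = 7.7 − 8.2 = -0.5

-1, -1, 2.5, 0, 1, -1, -0.5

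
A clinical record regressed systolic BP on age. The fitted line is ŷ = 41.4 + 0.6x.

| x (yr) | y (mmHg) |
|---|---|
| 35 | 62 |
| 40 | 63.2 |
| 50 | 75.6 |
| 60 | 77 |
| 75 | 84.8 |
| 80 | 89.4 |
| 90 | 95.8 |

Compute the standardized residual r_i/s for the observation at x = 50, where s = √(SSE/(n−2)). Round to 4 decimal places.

x=35: ŷ = 41.4 + 0.6·35 = 62.4; r = 62 − 62.4 = -0.4
x=40: ŷ = 41.4 + 0.6·40 = 65.4; r = 63.2 − 65.4 = -2.2
x=50: ŷ = 41.4 + 0.6·50 = 71.4; r = 75.6 − 71.4 = 4.2
x=60: ŷ = 41.4 + 0.6·60 = 77.4; r = 77 − 77.4 = -0.4
x=75: ŷ = 41.4 + 0.6·75 = 86.4; r = 84.8 − 86.4 = -1.6
x=80: ŷ = 41.4 + 0.6·80 = 89.4; r = 89.4 − 89.4 = 0
x=90: ŷ = 41.4 + 0.6·90 = 95.4; r = 95.8 − 95.4 = 0.4
SSE = 0.16 + 4.84 + 17.64 + 0.16 + 2.56 + 0 + 0.16 = 25.52
s = √(25.52/5) = 2.2592
r/s = 4.2 / 2.2592 = 1.8591

1.8591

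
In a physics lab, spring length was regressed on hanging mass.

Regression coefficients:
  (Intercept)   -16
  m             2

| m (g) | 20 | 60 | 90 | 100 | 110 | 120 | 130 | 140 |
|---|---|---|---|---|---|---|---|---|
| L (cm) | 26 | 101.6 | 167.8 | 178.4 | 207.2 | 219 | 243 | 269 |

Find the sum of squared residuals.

SSE = 116.8

m=20: L̂ = -16 + 2·20 = 24; r = 26 − 24 = 2
m=60: L̂ = -16 + 2·60 = 104; r = 101.6 − 104 = -2.4
m=90: L̂ = -16 + 2·90 = 164; r = 167.8 − 164 = 3.8
m=100: L̂ = -16 + 2·100 = 184; r = 178.4 − 184 = -5.6
m=110: L̂ = -16 + 2·110 = 204; r = 207.2 − 204 = 3.2
m=120: L̂ = -16 + 2·120 = 224; r = 219 − 224 = -5
m=130: L̂ = -16 + 2·130 = 244; r = 243 − 244 = -1
m=140: L̂ = -16 + 2·140 = 264; r = 269 − 264 = 5
SSE = 4 + 5.76 + 14.44 + 31.36 + 10.24 + 25 + 1 + 25 = 116.8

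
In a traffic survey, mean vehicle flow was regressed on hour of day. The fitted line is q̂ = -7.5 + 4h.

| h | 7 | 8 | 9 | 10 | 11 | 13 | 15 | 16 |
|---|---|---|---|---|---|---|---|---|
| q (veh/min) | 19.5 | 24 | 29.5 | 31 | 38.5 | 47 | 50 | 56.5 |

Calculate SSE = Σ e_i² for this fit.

SSE = 21

h=7: q̂ = -7.5 + 4·7 = 20.5; e = 19.5 − 20.5 = -1
h=8: q̂ = -7.5 + 4·8 = 24.5; e = 24 − 24.5 = -0.5
h=9: q̂ = -7.5 + 4·9 = 28.5; e = 29.5 − 28.5 = 1
h=10: q̂ = -7.5 + 4·10 = 32.5; e = 31 − 32.5 = -1.5
h=11: q̂ = -7.5 + 4·11 = 36.5; e = 38.5 − 36.5 = 2
h=13: q̂ = -7.5 + 4·13 = 44.5; e = 47 − 44.5 = 2.5
h=15: q̂ = -7.5 + 4·15 = 52.5; e = 50 − 52.5 = -2.5
h=16: q̂ = -7.5 + 4·16 = 56.5; e = 56.5 − 56.5 = 0
SSE = 1 + 0.25 + 1 + 2.25 + 4 + 6.25 + 6.25 + 0 = 21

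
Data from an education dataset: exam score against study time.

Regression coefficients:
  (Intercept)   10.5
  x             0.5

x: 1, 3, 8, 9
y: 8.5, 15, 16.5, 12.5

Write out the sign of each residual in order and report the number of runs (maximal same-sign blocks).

3 runs

x=1: ŷ = 10.5 + 0.5·1 = 11; r = 8.5 − 11 = -2.5
x=3: ŷ = 10.5 + 0.5·3 = 12; r = 15 − 12 = 3
x=8: ŷ = 10.5 + 0.5·8 = 14.5; r = 16.5 − 14.5 = 2
x=9: ŷ = 10.5 + 0.5·9 = 15; r = 12.5 − 15 = -2.5
Signs: − + + −
Runs: −×1, +×2, −×1 → 3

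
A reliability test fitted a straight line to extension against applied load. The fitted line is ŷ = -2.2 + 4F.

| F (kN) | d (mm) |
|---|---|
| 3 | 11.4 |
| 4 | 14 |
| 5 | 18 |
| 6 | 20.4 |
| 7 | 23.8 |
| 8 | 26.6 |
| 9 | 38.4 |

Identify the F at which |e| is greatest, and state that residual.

F=3: ŷ = -2.2 + 4·3 = 9.8; e = 11.4 − 9.8 = 1.6
F=4: ŷ = -2.2 + 4·4 = 13.8; e = 14 − 13.8 = 0.2
F=5: ŷ = -2.2 + 4·5 = 17.8; e = 18 − 17.8 = 0.2
F=6: ŷ = -2.2 + 4·6 = 21.8; e = 20.4 − 21.8 = -1.4
F=7: ŷ = -2.2 + 4·7 = 25.8; e = 23.8 − 25.8 = -2
F=8: ŷ = -2.2 + 4·8 = 29.8; e = 26.6 − 29.8 = -3.2
F=9: ŷ = -2.2 + 4·9 = 33.8; e = 38.4 − 33.8 = 4.6
Largest |e| is 4.6 at F = 9, residual 4.6.

F = 9, e = 4.6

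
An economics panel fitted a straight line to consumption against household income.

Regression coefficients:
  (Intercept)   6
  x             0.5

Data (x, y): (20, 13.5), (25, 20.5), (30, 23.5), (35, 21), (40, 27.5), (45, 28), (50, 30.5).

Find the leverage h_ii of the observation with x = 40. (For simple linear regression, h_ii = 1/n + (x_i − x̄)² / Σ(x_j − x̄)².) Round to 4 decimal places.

h = 0.1786

x̄ = (20 + 25 + 30 + 35 + 40 + 45 + 50)/7 = 35
Σ(x − x̄)² = 225 + 100 + 25 + 0 + 25 + 100 + 225 = 700
h = 1/7 + (5)²/700 = 0.142857 + 0.0357143 = 0.1786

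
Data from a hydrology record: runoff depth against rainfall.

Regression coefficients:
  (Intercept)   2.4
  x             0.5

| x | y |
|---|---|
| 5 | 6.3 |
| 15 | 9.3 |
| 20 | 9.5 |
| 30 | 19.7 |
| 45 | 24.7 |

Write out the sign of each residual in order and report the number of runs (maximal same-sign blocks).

4 runs

x=5: ŷ = 2.4 + 0.5·5 = 4.9; e = 6.3 − 4.9 = 1.4
x=15: ŷ = 2.4 + 0.5·15 = 9.9; e = 9.3 − 9.9 = -0.6
x=20: ŷ = 2.4 + 0.5·20 = 12.4; e = 9.5 − 12.4 = -2.9
x=30: ŷ = 2.4 + 0.5·30 = 17.4; e = 19.7 − 17.4 = 2.3
x=45: ŷ = 2.4 + 0.5·45 = 24.9; e = 24.7 − 24.9 = -0.2
Signs: + − − + −
Runs: +×1, −×2, +×1, −×1 → 4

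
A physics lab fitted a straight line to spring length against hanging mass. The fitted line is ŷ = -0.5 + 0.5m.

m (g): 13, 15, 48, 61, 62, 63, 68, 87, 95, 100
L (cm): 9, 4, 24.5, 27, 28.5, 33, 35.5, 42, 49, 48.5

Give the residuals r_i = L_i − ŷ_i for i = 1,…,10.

m=13: ŷ = -0.5 + 0.5·13 = 6; r = 9 − 6 = 3
m=15: ŷ = -0.5 + 0.5·15 = 7; r = 4 − 7 = -3
m=48: ŷ = -0.5 + 0.5·48 = 23.5; r = 24.5 − 23.5 = 1
m=61: ŷ = -0.5 + 0.5·61 = 30; r = 27 − 30 = -3
m=62: ŷ = -0.5 + 0.5·62 = 30.5; r = 28.5 − 30.5 = -2
m=63: ŷ = -0.5 + 0.5·63 = 31; r = 33 − 31 = 2
m=68: ŷ = -0.5 + 0.5·68 = 33.5; r = 35.5 − 33.5 = 2
m=87: ŷ = -0.5 + 0.5·87 = 43; r = 42 − 43 = -1
m=95: ŷ = -0.5 + 0.5·95 = 47; r = 49 − 47 = 2
m=100: ŷ = -0.5 + 0.5·100 = 49.5; r = 48.5 − 49.5 = -1

3, -3, 1, -3, -2, 2, 2, -1, 2, -1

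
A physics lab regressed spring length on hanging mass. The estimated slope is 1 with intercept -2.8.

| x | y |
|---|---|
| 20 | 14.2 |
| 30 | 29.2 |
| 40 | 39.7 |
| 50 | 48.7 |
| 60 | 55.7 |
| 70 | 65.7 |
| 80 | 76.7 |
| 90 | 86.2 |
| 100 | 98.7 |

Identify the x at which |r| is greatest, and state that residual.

x = 20, r = -3

x=20: ŷ = -2.8 + 20 = 17.2; r = 14.2 − 17.2 = -3
x=30: ŷ = -2.8 + 30 = 27.2; r = 29.2 − 27.2 = 2
x=40: ŷ = -2.8 + 40 = 37.2; r = 39.7 − 37.2 = 2.5
x=50: ŷ = -2.8 + 50 = 47.2; r = 48.7 − 47.2 = 1.5
x=60: ŷ = -2.8 + 60 = 57.2; r = 55.7 − 57.2 = -1.5
x=70: ŷ = -2.8 + 70 = 67.2; r = 65.7 − 67.2 = -1.5
x=80: ŷ = -2.8 + 80 = 77.2; r = 76.7 − 77.2 = -0.5
x=90: ŷ = -2.8 + 90 = 87.2; r = 86.2 − 87.2 = -1
x=100: ŷ = -2.8 + 100 = 97.2; r = 98.7 − 97.2 = 1.5
Largest |r| is 3 at x = 20, residual -3.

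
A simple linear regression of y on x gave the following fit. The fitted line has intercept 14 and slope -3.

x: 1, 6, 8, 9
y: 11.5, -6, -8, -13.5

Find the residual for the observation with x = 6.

ŷ = 14 − 3·6 = -4
e = -6 − (-4) = -2

e = -2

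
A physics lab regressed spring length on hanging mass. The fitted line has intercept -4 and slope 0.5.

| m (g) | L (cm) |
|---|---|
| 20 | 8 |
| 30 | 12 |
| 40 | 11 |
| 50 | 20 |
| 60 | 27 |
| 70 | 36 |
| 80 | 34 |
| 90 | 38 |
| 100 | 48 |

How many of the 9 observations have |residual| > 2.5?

m=20: L̂ = -4 + 0.5·20 = 6; r = 8 − 6 = 2
m=30: L̂ = -4 + 0.5·30 = 11; r = 12 − 11 = 1
m=40: L̂ = -4 + 0.5·40 = 16; r = 11 − 16 = -5
m=50: L̂ = -4 + 0.5·50 = 21; r = 20 − 21 = -1
m=60: L̂ = -4 + 0.5·60 = 26; r = 27 − 26 = 1
m=70: L̂ = -4 + 0.5·70 = 31; r = 36 − 31 = 5
m=80: L̂ = -4 + 0.5·80 = 36; r = 34 − 36 = -2
m=90: L̂ = -4 + 0.5·90 = 41; r = 38 − 41 = -3
m=100: L̂ = -4 + 0.5·100 = 46; r = 48 − 46 = 2
|r| > 2.5: m=40 (|r|=5), m=70 (|r|=5), m=90 (|r|=3) → 3

3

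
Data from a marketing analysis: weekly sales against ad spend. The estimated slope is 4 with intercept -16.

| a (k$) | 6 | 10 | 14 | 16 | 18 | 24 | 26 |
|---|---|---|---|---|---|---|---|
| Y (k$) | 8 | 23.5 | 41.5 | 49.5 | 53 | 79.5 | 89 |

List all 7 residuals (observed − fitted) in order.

a=6: Ŷ = -16 + 4·6 = 8; r = 8 − 8 = 0
a=10: Ŷ = -16 + 4·10 = 24; r = 23.5 − 24 = -0.5
a=14: Ŷ = -16 + 4·14 = 40; r = 41.5 − 40 = 1.5
a=16: Ŷ = -16 + 4·16 = 48; r = 49.5 − 48 = 1.5
a=18: Ŷ = -16 + 4·18 = 56; r = 53 − 56 = -3
a=24: Ŷ = -16 + 4·24 = 80; r = 79.5 − 80 = -0.5
a=26: Ŷ = -16 + 4·26 = 88; r = 89 − 88 = 1

0, -0.5, 1.5, 1.5, -3, -0.5, 1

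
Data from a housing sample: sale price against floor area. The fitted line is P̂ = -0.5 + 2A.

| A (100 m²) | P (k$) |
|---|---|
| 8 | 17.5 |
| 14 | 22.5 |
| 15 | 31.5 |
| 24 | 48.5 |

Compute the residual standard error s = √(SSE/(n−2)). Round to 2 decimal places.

s = 4.12

A=8: P̂ = -0.5 + 2·8 = 15.5; e = 17.5 − 15.5 = 2
A=14: P̂ = -0.5 + 2·14 = 27.5; e = 22.5 − 27.5 = -5
A=15: P̂ = -0.5 + 2·15 = 29.5; e = 31.5 − 29.5 = 2
A=24: P̂ = -0.5 + 2·24 = 47.5; e = 48.5 − 47.5 = 1
SSE = 4 + 25 + 4 + 1 = 34
s = √(34/2) = √17 ≈ 4.12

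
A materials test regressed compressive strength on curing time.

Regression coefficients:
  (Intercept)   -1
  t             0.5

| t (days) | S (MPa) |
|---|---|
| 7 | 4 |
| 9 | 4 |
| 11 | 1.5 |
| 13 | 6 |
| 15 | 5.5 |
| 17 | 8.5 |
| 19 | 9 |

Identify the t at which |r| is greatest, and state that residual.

t = 11, r = -3

t=7: ŷ = -1 + 0.5·7 = 2.5; r = 4 − 2.5 = 1.5
t=9: ŷ = -1 + 0.5·9 = 3.5; r = 4 − 3.5 = 0.5
t=11: ŷ = -1 + 0.5·11 = 4.5; r = 1.5 − 4.5 = -3
t=13: ŷ = -1 + 0.5·13 = 5.5; r = 6 − 5.5 = 0.5
t=15: ŷ = -1 + 0.5·15 = 6.5; r = 5.5 − 6.5 = -1
t=17: ŷ = -1 + 0.5·17 = 7.5; r = 8.5 − 7.5 = 1
t=19: ŷ = -1 + 0.5·19 = 8.5; r = 9 − 8.5 = 0.5
Largest |r| is 3 at t = 11, residual -3.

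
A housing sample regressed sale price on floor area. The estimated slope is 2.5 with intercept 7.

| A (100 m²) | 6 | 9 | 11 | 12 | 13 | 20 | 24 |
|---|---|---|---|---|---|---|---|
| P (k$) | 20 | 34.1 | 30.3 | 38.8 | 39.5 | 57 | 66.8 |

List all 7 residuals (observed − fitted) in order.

-2, 4.6, -4.2, 1.8, 0, 0, -0.2

A=6: ŷ = 7 + 2.5·6 = 22; e = 20 − 22 = -2
A=9: ŷ = 7 + 2.5·9 = 29.5; e = 34.1 − 29.5 = 4.6
A=11: ŷ = 7 + 2.5·11 = 34.5; e = 30.3 − 34.5 = -4.2
A=12: ŷ = 7 + 2.5·12 = 37; e = 38.8 − 37 = 1.8
A=13: ŷ = 7 + 2.5·13 = 39.5; e = 39.5 − 39.5 = 0
A=20: ŷ = 7 + 2.5·20 = 57; e = 57 − 57 = 0
A=24: ŷ = 7 + 2.5·24 = 67; e = 66.8 − 67 = -0.2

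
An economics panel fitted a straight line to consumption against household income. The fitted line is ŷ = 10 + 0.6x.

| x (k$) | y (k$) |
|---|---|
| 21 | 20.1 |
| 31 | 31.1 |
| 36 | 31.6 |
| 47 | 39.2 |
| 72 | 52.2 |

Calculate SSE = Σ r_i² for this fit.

x=21: ŷ = 10 + 0.6·21 = 22.6; r = 20.1 − 22.6 = -2.5
x=31: ŷ = 10 + 0.6·31 = 28.6; r = 31.1 − 28.6 = 2.5
x=36: ŷ = 10 + 0.6·36 = 31.6; r = 31.6 − 31.6 = 0
x=47: ŷ = 10 + 0.6·47 = 38.2; r = 39.2 − 38.2 = 1
x=72: ŷ = 10 + 0.6·72 = 53.2; r = 52.2 − 53.2 = -1
SSE = 6.25 + 6.25 + 0 + 1 + 1 = 14.5

SSE = 14.5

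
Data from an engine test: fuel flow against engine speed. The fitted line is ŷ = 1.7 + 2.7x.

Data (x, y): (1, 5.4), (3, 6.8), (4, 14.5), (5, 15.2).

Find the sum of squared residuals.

x=1: ŷ = 1.7 + 2.7·1 = 4.4; e = 5.4 − 4.4 = 1
x=3: ŷ = 1.7 + 2.7·3 = 9.8; e = 6.8 − 9.8 = -3
x=4: ŷ = 1.7 + 2.7·4 = 12.5; e = 14.5 − 12.5 = 2
x=5: ŷ = 1.7 + 2.7·5 = 15.2; e = 15.2 − 15.2 = 0
SSE = 1 + 9 + 4 + 0 = 14

SSE = 14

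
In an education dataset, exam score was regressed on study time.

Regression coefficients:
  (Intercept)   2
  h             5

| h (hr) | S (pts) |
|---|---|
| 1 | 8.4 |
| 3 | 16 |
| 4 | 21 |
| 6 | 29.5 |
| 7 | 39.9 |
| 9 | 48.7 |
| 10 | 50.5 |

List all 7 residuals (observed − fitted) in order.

1.4, -1, -1, -2.5, 2.9, 1.7, -1.5

h=1: Ŝ = 2 + 5·1 = 7; r = 8.4 − 7 = 1.4
h=3: Ŝ = 2 + 5·3 = 17; r = 16 − 17 = -1
h=4: Ŝ = 2 + 5·4 = 22; r = 21 − 22 = -1
h=6: Ŝ = 2 + 5·6 = 32; r = 29.5 − 32 = -2.5
h=7: Ŝ = 2 + 5·7 = 37; r = 39.9 − 37 = 2.9
h=9: Ŝ = 2 + 5·9 = 47; r = 48.7 − 47 = 1.7
h=10: Ŝ = 2 + 5·10 = 52; r = 50.5 − 52 = -1.5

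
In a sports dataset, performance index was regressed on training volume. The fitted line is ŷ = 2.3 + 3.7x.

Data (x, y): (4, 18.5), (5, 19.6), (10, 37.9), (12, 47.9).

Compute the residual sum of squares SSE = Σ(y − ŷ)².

SSE = 6.8

x=4: ŷ = 2.3 + 3.7·4 = 17.1; r = 18.5 − 17.1 = 1.4
x=5: ŷ = 2.3 + 3.7·5 = 20.8; r = 19.6 − 20.8 = -1.2
x=10: ŷ = 2.3 + 3.7·10 = 39.3; r = 37.9 − 39.3 = -1.4
x=12: ŷ = 2.3 + 3.7·12 = 46.7; r = 47.9 − 46.7 = 1.2
SSE = 1.96 + 1.44 + 1.96 + 1.44 = 6.8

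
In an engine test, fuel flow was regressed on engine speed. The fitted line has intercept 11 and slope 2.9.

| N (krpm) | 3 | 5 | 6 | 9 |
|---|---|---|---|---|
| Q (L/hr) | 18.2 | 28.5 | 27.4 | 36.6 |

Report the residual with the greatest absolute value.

r = 3

N=3: ŷ = 11 + 2.9·3 = 19.7; r = 18.2 − 19.7 = -1.5
N=5: ŷ = 11 + 2.9·5 = 25.5; r = 28.5 − 25.5 = 3
N=6: ŷ = 11 + 2.9·6 = 28.4; r = 27.4 − 28.4 = -1
N=9: ŷ = 11 + 2.9·9 = 37.1; r = 36.6 − 37.1 = -0.5
Largest |r| is 3 at N = 5, residual 3.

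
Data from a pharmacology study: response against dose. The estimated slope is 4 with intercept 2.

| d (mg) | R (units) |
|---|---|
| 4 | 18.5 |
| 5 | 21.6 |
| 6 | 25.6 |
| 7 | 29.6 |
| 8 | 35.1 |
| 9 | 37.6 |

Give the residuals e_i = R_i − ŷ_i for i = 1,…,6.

d=4: ŷ = 2 + 4·4 = 18; e = 18.5 − 18 = 0.5
d=5: ŷ = 2 + 4·5 = 22; e = 21.6 − 22 = -0.4
d=6: ŷ = 2 + 4·6 = 26; e = 25.6 − 26 = -0.4
d=7: ŷ = 2 + 4·7 = 30; e = 29.6 − 30 = -0.4
d=8: ŷ = 2 + 4·8 = 34; e = 35.1 − 34 = 1.1
d=9: ŷ = 2 + 4·9 = 38; e = 37.6 − 38 = -0.4

0.5, -0.4, -0.4, -0.4, 1.1, -0.4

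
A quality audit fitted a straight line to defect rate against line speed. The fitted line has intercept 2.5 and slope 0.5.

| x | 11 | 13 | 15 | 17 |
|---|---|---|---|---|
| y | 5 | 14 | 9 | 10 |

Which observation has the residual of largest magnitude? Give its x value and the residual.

x=11: ŷ = 2.5 + 0.5·11 = 8; r = 5 − 8 = -3
x=13: ŷ = 2.5 + 0.5·13 = 9; r = 14 − 9 = 5
x=15: ŷ = 2.5 + 0.5·15 = 10; r = 9 − 10 = -1
x=17: ŷ = 2.5 + 0.5·17 = 11; r = 10 − 11 = -1
Largest |r| is 5 at x = 13, residual 5.

x = 13, r = 5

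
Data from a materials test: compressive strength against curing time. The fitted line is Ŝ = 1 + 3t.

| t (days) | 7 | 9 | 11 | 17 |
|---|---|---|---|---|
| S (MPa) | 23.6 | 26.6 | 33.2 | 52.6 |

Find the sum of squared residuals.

t=7: Ŝ = 1 + 3·7 = 22; r = 23.6 − 22 = 1.6
t=9: Ŝ = 1 + 3·9 = 28; r = 26.6 − 28 = -1.4
t=11: Ŝ = 1 + 3·11 = 34; r = 33.2 − 34 = -0.8
t=17: Ŝ = 1 + 3·17 = 52; r = 52.6 − 52 = 0.6
SSE = 2.56 + 1.96 + 0.64 + 0.36 = 5.52

SSE = 5.52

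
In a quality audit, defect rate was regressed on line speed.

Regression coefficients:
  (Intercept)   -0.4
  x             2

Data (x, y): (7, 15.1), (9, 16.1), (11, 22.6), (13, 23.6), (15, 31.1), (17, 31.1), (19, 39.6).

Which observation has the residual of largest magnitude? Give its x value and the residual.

x = 17, r = -2.5

x=7: ŷ = -0.4 + 2·7 = 13.6; r = 15.1 − 13.6 = 1.5
x=9: ŷ = -0.4 + 2·9 = 17.6; r = 16.1 − 17.6 = -1.5
x=11: ŷ = -0.4 + 2·11 = 21.6; r = 22.6 − 21.6 = 1
x=13: ŷ = -0.4 + 2·13 = 25.6; r = 23.6 − 25.6 = -2
x=15: ŷ = -0.4 + 2·15 = 29.6; r = 31.1 − 29.6 = 1.5
x=17: ŷ = -0.4 + 2·17 = 33.6; r = 31.1 − 33.6 = -2.5
x=19: ŷ = -0.4 + 2·19 = 37.6; r = 39.6 − 37.6 = 2
Largest |r| is 2.5 at x = 17, residual -2.5.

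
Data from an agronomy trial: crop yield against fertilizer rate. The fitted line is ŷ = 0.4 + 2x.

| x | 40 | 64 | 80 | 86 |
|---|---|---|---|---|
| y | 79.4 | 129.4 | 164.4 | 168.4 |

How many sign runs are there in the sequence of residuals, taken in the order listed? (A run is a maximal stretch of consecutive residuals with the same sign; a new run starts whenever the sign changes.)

x=40: ŷ = 0.4 + 2·40 = 80.4; r = 79.4 − 80.4 = -1
x=64: ŷ = 0.4 + 2·64 = 128.4; r = 129.4 − 128.4 = 1
x=80: ŷ = 0.4 + 2·80 = 160.4; r = 164.4 − 160.4 = 4
x=86: ŷ = 0.4 + 2·86 = 172.4; r = 168.4 − 172.4 = -4
Signs: − + + −
Runs: −×1, +×2, −×1 → 3

3 runs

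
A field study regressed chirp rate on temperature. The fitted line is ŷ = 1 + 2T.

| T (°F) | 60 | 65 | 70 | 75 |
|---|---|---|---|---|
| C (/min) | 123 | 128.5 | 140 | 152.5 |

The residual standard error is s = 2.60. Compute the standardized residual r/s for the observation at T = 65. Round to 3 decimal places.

ŷ = 1 + 2·65 = 131
r = 128.5 − 131 = -2.5
r/s = -2.5 / 2.60 = -0.962

-0.962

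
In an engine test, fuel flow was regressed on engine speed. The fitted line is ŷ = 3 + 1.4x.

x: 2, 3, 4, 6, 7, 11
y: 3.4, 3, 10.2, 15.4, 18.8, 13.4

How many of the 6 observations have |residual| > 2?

x=2: ŷ = 3 + 1.4·2 = 5.8; r = 3.4 − 5.8 = -2.4
x=3: ŷ = 3 + 1.4·3 = 7.2; r = 3 − 7.2 = -4.2
x=4: ŷ = 3 + 1.4·4 = 8.6; r = 10.2 − 8.6 = 1.6
x=6: ŷ = 3 + 1.4·6 = 11.4; r = 15.4 − 11.4 = 4
x=7: ŷ = 3 + 1.4·7 = 12.8; r = 18.8 − 12.8 = 6
x=11: ŷ = 3 + 1.4·11 = 18.4; r = 13.4 − 18.4 = -5
|r| > 2: x=2 (|r|=2.4), x=3 (|r|=4.2), x=6 (|r|=4), x=7 (|r|=6), x=11 (|r|=5) → 5

5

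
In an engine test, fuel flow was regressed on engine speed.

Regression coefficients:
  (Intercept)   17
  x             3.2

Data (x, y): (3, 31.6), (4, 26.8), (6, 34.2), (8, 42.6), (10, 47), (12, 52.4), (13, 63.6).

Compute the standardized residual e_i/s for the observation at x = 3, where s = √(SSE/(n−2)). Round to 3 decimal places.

x=3: ŷ = 17 + 3.2·3 = 26.6; e = 31.6 − 26.6 = 5
x=4: ŷ = 17 + 3.2·4 = 29.8; e = 26.8 − 29.8 = -3
x=6: ŷ = 17 + 3.2·6 = 36.2; e = 34.2 − 36.2 = -2
x=8: ŷ = 17 + 3.2·8 = 42.6; e = 42.6 − 42.6 = 0
x=10: ŷ = 17 + 3.2·10 = 49; e = 47 − 49 = -2
x=12: ŷ = 17 + 3.2·12 = 55.4; e = 52.4 − 55.4 = -3
x=13: ŷ = 17 + 3.2·13 = 58.6; e = 63.6 − 58.6 = 5
SSE = 25 + 9 + 4 + 0 + 4 + 9 + 25 = 76
s = √(76/5) = 3.89872
e/s = 5 / 3.89872 = 1.282

1.282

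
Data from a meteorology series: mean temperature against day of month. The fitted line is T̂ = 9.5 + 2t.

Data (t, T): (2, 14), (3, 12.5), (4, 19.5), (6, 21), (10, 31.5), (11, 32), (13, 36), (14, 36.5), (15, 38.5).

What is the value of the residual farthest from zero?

t=2: T̂ = 9.5 + 2·2 = 13.5; r = 14 − 13.5 = 0.5
t=3: T̂ = 9.5 + 2·3 = 15.5; r = 12.5 − 15.5 = -3
t=4: T̂ = 9.5 + 2·4 = 17.5; r = 19.5 − 17.5 = 2
t=6: T̂ = 9.5 + 2·6 = 21.5; r = 21 − 21.5 = -0.5
t=10: T̂ = 9.5 + 2·10 = 29.5; r = 31.5 − 29.5 = 2
t=11: T̂ = 9.5 + 2·11 = 31.5; r = 32 − 31.5 = 0.5
t=13: T̂ = 9.5 + 2·13 = 35.5; r = 36 − 35.5 = 0.5
t=14: T̂ = 9.5 + 2·14 = 37.5; r = 36.5 − 37.5 = -1
t=15: T̂ = 9.5 + 2·15 = 39.5; r = 38.5 − 39.5 = -1
Largest |r| is 3 at t = 3, residual -3.

r = -3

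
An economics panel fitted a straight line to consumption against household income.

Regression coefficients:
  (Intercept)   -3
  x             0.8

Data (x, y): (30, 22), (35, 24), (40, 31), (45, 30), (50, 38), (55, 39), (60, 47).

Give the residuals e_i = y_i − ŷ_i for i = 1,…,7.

1, -1, 2, -3, 1, -2, 2

x=30: ŷ = -3 + 0.8·30 = 21; e = 22 − 21 = 1
x=35: ŷ = -3 + 0.8·35 = 25; e = 24 − 25 = -1
x=40: ŷ = -3 + 0.8·40 = 29; e = 31 − 29 = 2
x=45: ŷ = -3 + 0.8·45 = 33; e = 30 − 33 = -3
x=50: ŷ = -3 + 0.8·50 = 37; e = 38 − 37 = 1
x=55: ŷ = -3 + 0.8·55 = 41; e = 39 − 41 = -2
x=60: ŷ = -3 + 0.8·60 = 45; e = 47 − 45 = 2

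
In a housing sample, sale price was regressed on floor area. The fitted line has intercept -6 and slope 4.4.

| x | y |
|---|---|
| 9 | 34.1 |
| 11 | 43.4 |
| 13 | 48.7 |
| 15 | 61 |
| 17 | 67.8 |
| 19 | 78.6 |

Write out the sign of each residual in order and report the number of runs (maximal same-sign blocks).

5 runs

x=9: ŷ = -6 + 4.4·9 = 33.6; r = 34.1 − 33.6 = 0.5
x=11: ŷ = -6 + 4.4·11 = 42.4; r = 43.4 − 42.4 = 1
x=13: ŷ = -6 + 4.4·13 = 51.2; r = 48.7 − 51.2 = -2.5
x=15: ŷ = -6 + 4.4·15 = 60; r = 61 − 60 = 1
x=17: ŷ = -6 + 4.4·17 = 68.8; r = 67.8 − 68.8 = -1
x=19: ŷ = -6 + 4.4·19 = 77.6; r = 78.6 − 77.6 = 1
Signs: + + − + − +
Runs: +×2, −×1, +×1, −×1, +×1 → 5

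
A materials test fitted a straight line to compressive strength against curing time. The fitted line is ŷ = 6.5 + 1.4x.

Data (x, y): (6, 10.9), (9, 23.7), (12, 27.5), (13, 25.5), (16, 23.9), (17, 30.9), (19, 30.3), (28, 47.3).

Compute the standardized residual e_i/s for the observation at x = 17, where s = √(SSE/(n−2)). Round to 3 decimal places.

x=6: ŷ = 6.5 + 1.4·6 = 14.9; e = 10.9 − 14.9 = -4
x=9: ŷ = 6.5 + 1.4·9 = 19.1; e = 23.7 − 19.1 = 4.6
x=12: ŷ = 6.5 + 1.4·12 = 23.3; e = 27.5 − 23.3 = 4.2
x=13: ŷ = 6.5 + 1.4·13 = 24.7; e = 25.5 − 24.7 = 0.8
x=16: ŷ = 6.5 + 1.4·16 = 28.9; e = 23.9 − 28.9 = -5
x=17: ŷ = 6.5 + 1.4·17 = 30.3; e = 30.9 − 30.3 = 0.6
x=19: ŷ = 6.5 + 1.4·19 = 33.1; e = 30.3 − 33.1 = -2.8
x=28: ŷ = 6.5 + 1.4·28 = 45.7; e = 47.3 − 45.7 = 1.6
SSE = 16 + 21.16 + 17.64 + 0.64 + 25 + 0.36 + 7.84 + 2.56 = 91.2
s = √(91.2/6) = 3.89872
e/s = 0.6 / 3.89872 = 0.154

0.154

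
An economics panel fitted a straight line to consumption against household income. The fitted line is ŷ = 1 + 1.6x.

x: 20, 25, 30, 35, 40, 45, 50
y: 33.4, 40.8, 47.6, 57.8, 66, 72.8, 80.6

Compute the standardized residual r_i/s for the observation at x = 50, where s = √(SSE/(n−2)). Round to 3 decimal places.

x=20: ŷ = 1 + 1.6·20 = 33; r = 33.4 − 33 = 0.4
x=25: ŷ = 1 + 1.6·25 = 41; r = 40.8 − 41 = -0.2
x=30: ŷ = 1 + 1.6·30 = 49; r = 47.6 − 49 = -1.4
x=35: ŷ = 1 + 1.6·35 = 57; r = 57.8 − 57 = 0.8
x=40: ŷ = 1 + 1.6·40 = 65; r = 66 − 65 = 1
x=45: ŷ = 1 + 1.6·45 = 73; r = 72.8 − 73 = -0.2
x=50: ŷ = 1 + 1.6·50 = 81; r = 80.6 − 81 = -0.4
SSE = 0.16 + 0.04 + 1.96 + 0.64 + 1 + 0.04 + 0.16 = 4
s = √(4/5) = 0.894427
r/s = -0.4 / 0.894427 = -0.447

-0.447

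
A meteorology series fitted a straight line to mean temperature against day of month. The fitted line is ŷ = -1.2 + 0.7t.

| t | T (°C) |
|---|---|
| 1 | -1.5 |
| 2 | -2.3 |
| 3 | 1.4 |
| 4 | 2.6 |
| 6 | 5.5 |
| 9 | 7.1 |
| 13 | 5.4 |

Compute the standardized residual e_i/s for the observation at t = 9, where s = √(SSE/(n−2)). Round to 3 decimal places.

0.894

t=1: ŷ = -1.2 + 0.7·1 = -0.5; e = -1.5 − (-0.5) = -1
t=2: ŷ = -1.2 + 0.7·2 = 0.2; e = -2.3 − 0.2 = -2.5
t=3: ŷ = -1.2 + 0.7·3 = 0.9; e = 1.4 − 0.9 = 0.5
t=4: ŷ = -1.2 + 0.7·4 = 1.6; e = 2.6 − 1.6 = 1
t=6: ŷ = -1.2 + 0.7·6 = 3; e = 5.5 − 3 = 2.5
t=9: ŷ = -1.2 + 0.7·9 = 5.1; e = 7.1 − 5.1 = 2
t=13: ŷ = -1.2 + 0.7·13 = 7.9; e = 5.4 − 7.9 = -2.5
SSE = 1 + 6.25 + 0.25 + 1 + 6.25 + 4 + 6.25 = 25
s = √(25/5) = 2.23607
e/s = 2 / 2.23607 = 0.894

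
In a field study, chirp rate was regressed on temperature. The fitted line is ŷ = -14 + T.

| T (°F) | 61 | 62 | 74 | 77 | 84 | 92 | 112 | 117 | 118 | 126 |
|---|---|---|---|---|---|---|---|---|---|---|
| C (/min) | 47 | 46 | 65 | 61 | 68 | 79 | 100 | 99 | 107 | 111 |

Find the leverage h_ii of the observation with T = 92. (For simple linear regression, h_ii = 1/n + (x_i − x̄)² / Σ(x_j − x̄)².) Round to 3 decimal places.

T̄ = (61 + 62 + 74 + 77 + 84 + 92 + 112 + 117 + 118 + 126)/10 = 92.3
Σ(T − T̄)² = 979.69 + 918.09 + 334.89 + 234.09 + 68.89 + 0.09 + 388.09 + 610.09 + 660.49 + 1135.69 = 5330.1
h = 1/10 + (-0.3)²/5330.1 = 0.1 + 1.68852e-05 = 0.100

h = 0.100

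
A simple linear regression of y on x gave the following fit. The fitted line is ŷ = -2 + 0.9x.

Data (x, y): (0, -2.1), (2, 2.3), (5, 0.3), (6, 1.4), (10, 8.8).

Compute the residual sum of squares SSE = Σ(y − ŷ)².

SSE = 18.34

x=0: ŷ = -2 + 0.9·0 = -2; r = -2.1 − (-2) = -0.1
x=2: ŷ = -2 + 0.9·2 = -0.2; r = 2.3 − (-0.2) = 2.5
x=5: ŷ = -2 + 0.9·5 = 2.5; r = 0.3 − 2.5 = -2.2
x=6: ŷ = -2 + 0.9·6 = 3.4; r = 1.4 − 3.4 = -2
x=10: ŷ = -2 + 0.9·10 = 7; r = 8.8 − 7 = 1.8
SSE = 0.01 + 6.25 + 4.84 + 4 + 3.24 = 18.34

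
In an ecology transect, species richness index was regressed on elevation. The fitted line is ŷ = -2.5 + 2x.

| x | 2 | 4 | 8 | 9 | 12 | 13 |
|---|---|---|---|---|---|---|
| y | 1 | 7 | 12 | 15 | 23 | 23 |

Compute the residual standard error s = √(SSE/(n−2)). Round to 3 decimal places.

x=2: ŷ = -2.5 + 2·2 = 1.5; r = 1 − 1.5 = -0.5
x=4: ŷ = -2.5 + 2·4 = 5.5; r = 7 − 5.5 = 1.5
x=8: ŷ = -2.5 + 2·8 = 13.5; r = 12 − 13.5 = -1.5
x=9: ŷ = -2.5 + 2·9 = 15.5; r = 15 − 15.5 = -0.5
x=12: ŷ = -2.5 + 2·12 = 21.5; r = 23 − 21.5 = 1.5
x=13: ŷ = -2.5 + 2·13 = 23.5; r = 23 − 23.5 = -0.5
SSE = 0.25 + 2.25 + 2.25 + 0.25 + 2.25 + 0.25 = 7.5
s = √(7.5/4) = √1.875 ≈ 1.369

s = 1.369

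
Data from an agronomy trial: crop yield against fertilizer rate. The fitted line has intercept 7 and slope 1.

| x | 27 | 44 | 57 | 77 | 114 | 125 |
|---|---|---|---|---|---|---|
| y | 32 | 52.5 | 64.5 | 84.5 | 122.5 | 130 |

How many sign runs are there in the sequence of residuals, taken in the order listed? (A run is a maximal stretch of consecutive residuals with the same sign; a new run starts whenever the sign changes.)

3 runs

x=27: ŷ = 7 + 27 = 34; e = 32 − 34 = -2
x=44: ŷ = 7 + 44 = 51; e = 52.5 − 51 = 1.5
x=57: ŷ = 7 + 57 = 64; e = 64.5 − 64 = 0.5
x=77: ŷ = 7 + 77 = 84; e = 84.5 − 84 = 0.5
x=114: ŷ = 7 + 114 = 121; e = 122.5 − 121 = 1.5
x=125: ŷ = 7 + 125 = 132; e = 130 − 132 = -2
Signs: − + + + + −
Runs: −×1, +×4, −×1 → 3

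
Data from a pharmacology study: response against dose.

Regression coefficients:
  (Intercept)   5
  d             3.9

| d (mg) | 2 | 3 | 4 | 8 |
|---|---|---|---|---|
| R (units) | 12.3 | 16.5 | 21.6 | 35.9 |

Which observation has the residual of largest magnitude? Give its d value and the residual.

d = 4, e = 1

d=2: ŷ = 5 + 3.9·2 = 12.8; e = 12.3 − 12.8 = -0.5
d=3: ŷ = 5 + 3.9·3 = 16.7; e = 16.5 − 16.7 = -0.2
d=4: ŷ = 5 + 3.9·4 = 20.6; e = 21.6 − 20.6 = 1
d=8: ŷ = 5 + 3.9·8 = 36.2; e = 35.9 − 36.2 = -0.3
Largest |e| is 1 at d = 4, residual 1.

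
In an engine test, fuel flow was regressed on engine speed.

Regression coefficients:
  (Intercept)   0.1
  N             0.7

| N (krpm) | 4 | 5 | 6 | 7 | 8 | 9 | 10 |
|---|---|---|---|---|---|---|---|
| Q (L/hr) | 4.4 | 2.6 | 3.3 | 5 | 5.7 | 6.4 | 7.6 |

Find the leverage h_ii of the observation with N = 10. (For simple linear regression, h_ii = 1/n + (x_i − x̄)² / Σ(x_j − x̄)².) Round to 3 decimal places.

h = 0.464

N̄ = (4 + 5 + 6 + 7 + 8 + 9 + 10)/7 = 7
Σ(N − N̄)² = 9 + 4 + 1 + 0 + 1 + 4 + 9 = 28
h = 1/7 + (3)²/28 = 0.142857 + 0.321429 = 0.464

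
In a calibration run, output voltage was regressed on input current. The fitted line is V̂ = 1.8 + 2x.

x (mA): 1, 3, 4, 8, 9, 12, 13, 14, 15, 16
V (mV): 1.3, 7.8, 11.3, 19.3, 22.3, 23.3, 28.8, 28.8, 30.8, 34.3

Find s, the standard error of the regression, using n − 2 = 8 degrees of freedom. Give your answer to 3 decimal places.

s = 1.820

x=1: V̂ = 1.8 + 2·1 = 3.8; e = 1.3 − 3.8 = -2.5
x=3: V̂ = 1.8 + 2·3 = 7.8; e = 7.8 − 7.8 = 0
x=4: V̂ = 1.8 + 2·4 = 9.8; e = 11.3 − 9.8 = 1.5
x=8: V̂ = 1.8 + 2·8 = 17.8; e = 19.3 − 17.8 = 1.5
x=9: V̂ = 1.8 + 2·9 = 19.8; e = 22.3 − 19.8 = 2.5
x=12: V̂ = 1.8 + 2·12 = 25.8; e = 23.3 − 25.8 = -2.5
x=13: V̂ = 1.8 + 2·13 = 27.8; e = 28.8 − 27.8 = 1
x=14: V̂ = 1.8 + 2·14 = 29.8; e = 28.8 − 29.8 = -1
x=15: V̂ = 1.8 + 2·15 = 31.8; e = 30.8 − 31.8 = -1
x=16: V̂ = 1.8 + 2·16 = 33.8; e = 34.3 − 33.8 = 0.5
SSE = 6.25 + 0 + 2.25 + 2.25 + 6.25 + 6.25 + 1 + 1 + 1 + 0.25 = 26.5
s = √(26.5/8) = √3.3125 ≈ 1.820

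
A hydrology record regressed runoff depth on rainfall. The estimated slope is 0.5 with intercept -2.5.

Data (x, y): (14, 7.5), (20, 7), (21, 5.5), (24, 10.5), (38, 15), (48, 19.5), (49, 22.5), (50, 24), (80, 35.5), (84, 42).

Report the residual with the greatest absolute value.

r = 3

x=14: ŷ = -2.5 + 0.5·14 = 4.5; r = 7.5 − 4.5 = 3
x=20: ŷ = -2.5 + 0.5·20 = 7.5; r = 7 − 7.5 = -0.5
x=21: ŷ = -2.5 + 0.5·21 = 8; r = 5.5 − 8 = -2.5
x=24: ŷ = -2.5 + 0.5·24 = 9.5; r = 10.5 − 9.5 = 1
x=38: ŷ = -2.5 + 0.5·38 = 16.5; r = 15 − 16.5 = -1.5
x=48: ŷ = -2.5 + 0.5·48 = 21.5; r = 19.5 − 21.5 = -2
x=49: ŷ = -2.5 + 0.5·49 = 22; r = 22.5 − 22 = 0.5
x=50: ŷ = -2.5 + 0.5·50 = 22.5; r = 24 − 22.5 = 1.5
x=80: ŷ = -2.5 + 0.5·80 = 37.5; r = 35.5 − 37.5 = -2
x=84: ŷ = -2.5 + 0.5·84 = 39.5; r = 42 − 39.5 = 2.5
Largest |r| is 3 at x = 14, residual 3.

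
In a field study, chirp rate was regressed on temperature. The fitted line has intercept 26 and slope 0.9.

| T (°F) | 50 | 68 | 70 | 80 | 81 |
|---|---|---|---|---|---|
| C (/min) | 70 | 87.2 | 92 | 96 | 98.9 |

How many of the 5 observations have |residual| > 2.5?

T=50: Ĉ = 26 + 0.9·50 = 71; r = 70 − 71 = -1
T=68: Ĉ = 26 + 0.9·68 = 87.2; r = 87.2 − 87.2 = 0
T=70: Ĉ = 26 + 0.9·70 = 89; r = 92 − 89 = 3
T=80: Ĉ = 26 + 0.9·80 = 98; r = 96 − 98 = -2
T=81: Ĉ = 26 + 0.9·81 = 98.9; r = 98.9 − 98.9 = 0
|r| > 2.5: T=70 (|r|=3) → 1

1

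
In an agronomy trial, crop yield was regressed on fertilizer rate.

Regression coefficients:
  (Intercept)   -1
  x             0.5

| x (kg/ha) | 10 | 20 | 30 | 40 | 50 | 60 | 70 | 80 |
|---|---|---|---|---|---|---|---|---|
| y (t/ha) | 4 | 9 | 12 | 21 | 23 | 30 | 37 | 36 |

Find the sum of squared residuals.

SSE = 28

x=10: ŷ = -1 + 0.5·10 = 4; e = 4 − 4 = 0
x=20: ŷ = -1 + 0.5·20 = 9; e = 9 − 9 = 0
x=30: ŷ = -1 + 0.5·30 = 14; e = 12 − 14 = -2
x=40: ŷ = -1 + 0.5·40 = 19; e = 21 − 19 = 2
x=50: ŷ = -1 + 0.5·50 = 24; e = 23 − 24 = -1
x=60: ŷ = -1 + 0.5·60 = 29; e = 30 − 29 = 1
x=70: ŷ = -1 + 0.5·70 = 34; e = 37 − 34 = 3
x=80: ŷ = -1 + 0.5·80 = 39; e = 36 − 39 = -3
SSE = 0 + 0 + 4 + 4 + 1 + 1 + 9 + 9 = 28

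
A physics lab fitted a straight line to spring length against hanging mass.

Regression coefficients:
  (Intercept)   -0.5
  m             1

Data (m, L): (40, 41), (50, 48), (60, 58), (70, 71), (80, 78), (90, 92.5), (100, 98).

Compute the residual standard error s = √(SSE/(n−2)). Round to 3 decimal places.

s = 2.121

m=40: L̂ = -0.5 + 40 = 39.5; r = 41 − 39.5 = 1.5
m=50: L̂ = -0.5 + 50 = 49.5; r = 48 − 49.5 = -1.5
m=60: L̂ = -0.5 + 60 = 59.5; r = 58 − 59.5 = -1.5
m=70: L̂ = -0.5 + 70 = 69.5; r = 71 − 69.5 = 1.5
m=80: L̂ = -0.5 + 80 = 79.5; r = 78 − 79.5 = -1.5
m=90: L̂ = -0.5 + 90 = 89.5; r = 92.5 − 89.5 = 3
m=100: L̂ = -0.5 + 100 = 99.5; r = 98 − 99.5 = -1.5
SSE = 2.25 + 2.25 + 2.25 + 2.25 + 2.25 + 9 + 2.25 = 22.5
s = √(22.5/5) = √4.5 ≈ 2.121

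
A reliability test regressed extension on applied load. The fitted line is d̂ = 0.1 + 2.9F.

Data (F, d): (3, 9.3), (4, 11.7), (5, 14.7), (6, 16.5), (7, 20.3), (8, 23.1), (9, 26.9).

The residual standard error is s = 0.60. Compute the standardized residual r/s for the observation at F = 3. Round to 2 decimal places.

0.83

d̂ = 0.1 + 2.9·3 = 8.8
r = 9.3 − 8.8 = 0.5
r/s = 0.5 / 0.60 = 0.83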